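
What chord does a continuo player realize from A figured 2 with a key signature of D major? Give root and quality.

B minor seventh

The figures 2 indicate a seventh chord in third inversion.
In third inversion the root lies a second above the bass: a second above A in D major is B.
The chord tones are A, B, D, F#, giving B minor seventh.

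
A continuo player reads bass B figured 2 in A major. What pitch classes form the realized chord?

B, C#, E, G#

The written figures 2 are shorthand for 6/4/2: the 6/4 are implied.
A second above B in this key is C#.
A fourth above B in this key is E.
A sixth above B in this key is G#.
Together with the bass B, this spells C# minor seventh in third inversion.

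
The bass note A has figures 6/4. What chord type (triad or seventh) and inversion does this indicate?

Intervals of 6/4 above the bass form a triad; the bass is the fifth, so this is second inversion.

triad, second inversion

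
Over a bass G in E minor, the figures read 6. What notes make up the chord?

G, B, E

The written figures 6 are shorthand for 6/3: the 3 is implied.
A third above G in this key is B.
A sixth above G in this key is E.
Together with the bass G, this spells E minor in first inversion.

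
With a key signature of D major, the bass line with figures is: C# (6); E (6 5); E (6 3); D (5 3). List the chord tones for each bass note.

C# (6/3): C#, E, A.
E (6/5/3): E, G, B, C#.
E (6/3): E, G, C#.
D (5/3): D, F#, A.

C#, E, A | E, G, B, C# | E, G, C# | D, F#, A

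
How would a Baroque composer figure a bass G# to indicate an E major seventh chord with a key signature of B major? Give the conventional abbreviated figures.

6/5

G# is the third of E major seventh, so the chord is in first inversion.
A seventh chord in first inversion is figured 6/5/3, conventionally abbreviated 6/5.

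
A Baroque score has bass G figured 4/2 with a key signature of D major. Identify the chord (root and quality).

The figures 4/2 indicate a seventh chord in third inversion.
In third inversion the root lies a second above the bass: a second above G in D major is A.
The chord tones are G, A, C#, E, giving A dominant seventh.

A dominant seventh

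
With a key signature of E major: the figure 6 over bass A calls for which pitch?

F#

Counting 5 letter steps above A lands on F; in E major, that letter is F#.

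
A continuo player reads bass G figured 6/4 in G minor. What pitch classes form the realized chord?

G, C, Eb

A fourth above G in this key is C.
A sixth above G in this key is Eb.
Together with the bass G, this spells C minor in second inversion.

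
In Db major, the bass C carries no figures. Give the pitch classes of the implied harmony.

An unfigured bass implies 5/3.
A third above C in this key is Eb.
A fifth above C in this key is Gb.
Together with the bass C, this spells C diminished in root position.

C, Eb, Gb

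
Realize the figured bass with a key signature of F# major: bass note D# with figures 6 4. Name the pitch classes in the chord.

A fourth above D# in this key is G#.
A sixth above D# in this key is B.
Together with the bass D#, this spells G# minor in second inversion.

D#, G#, B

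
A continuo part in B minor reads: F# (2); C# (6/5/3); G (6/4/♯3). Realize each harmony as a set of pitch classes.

F# (6/4/2): F#, G, B, D.
C# (6/5/3): C#, E, G, A.
G (6/4/#3): G, B#, C#, E.

F#, G, B, D | C#, E, G, A | G, B#, C#, E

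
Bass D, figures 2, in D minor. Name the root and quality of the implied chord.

The figures 2 indicate a seventh chord in third inversion.
In third inversion the root lies a second above the bass: a second above D in D minor is E.
The chord tones are D, E, G, Bb, giving E half-diminished seventh.

E half-diminished seventh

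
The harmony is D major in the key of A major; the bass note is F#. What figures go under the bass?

6

F# is the third of D major, so the chord is in first inversion.
A triad in first inversion is figured 6/3, conventionally abbreviated 6.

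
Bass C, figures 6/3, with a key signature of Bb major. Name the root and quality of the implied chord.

A diminished

The figures 6/3 indicate a triad in first inversion.
In first inversion the root lies a sixth above the bass: a sixth above C in Bb major is A.
The chord tones are C, Eb, A, giving A diminished.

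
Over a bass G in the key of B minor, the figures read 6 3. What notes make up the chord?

G, B, E

A third above G in this key is B.
A sixth above G in this key is E.
Together with the bass G, this spells E minor in first inversion.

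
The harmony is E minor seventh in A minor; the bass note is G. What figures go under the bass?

G is the third of E minor seventh, so the chord is in first inversion.
A seventh chord in first inversion is figured 6/5/3, conventionally abbreviated 6/5.

6/5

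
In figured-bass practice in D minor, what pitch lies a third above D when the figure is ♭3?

Counting 2 letter steps above D lands on F; in D minor, that letter is F.
The b3 figure lowers it a semitone, giving Fb.

Fb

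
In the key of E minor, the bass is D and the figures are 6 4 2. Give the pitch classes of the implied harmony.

A second above D in this key is E.
A fourth above D in this key is G.
A sixth above D in this key is B.
Together with the bass D, this spells E minor seventh in third inversion.

D, E, G, B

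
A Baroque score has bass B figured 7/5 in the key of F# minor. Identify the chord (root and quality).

The figures 7/5 indicate a seventh chord in root position.
In root position the bass is the root, so the root is B.
The chord tones are B, D, F#, A, giving B minor seventh.

B minor seventh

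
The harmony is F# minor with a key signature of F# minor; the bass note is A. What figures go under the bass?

A is the third of F# minor, so the chord is in first inversion.
A triad in first inversion is figured 6/3, conventionally abbreviated 6.

6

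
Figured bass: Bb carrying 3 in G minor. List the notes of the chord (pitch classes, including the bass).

The written figures 3 are shorthand for 5/3: the 5 is implied.
A third above Bb in this key is D.
A fifth above Bb in this key is F.
Together with the bass Bb, this spells Bb major in root position.

Bb, D, F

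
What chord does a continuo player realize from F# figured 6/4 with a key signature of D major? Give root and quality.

B minor

The figures 6/4 indicate a triad in second inversion.
In second inversion the root lies a fourth above the bass: a fourth above F# in D major is B.
The chord tones are F#, B, D, giving B minor.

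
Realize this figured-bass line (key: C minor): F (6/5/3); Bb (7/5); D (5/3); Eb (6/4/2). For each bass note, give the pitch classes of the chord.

F, Ab, C, D | Bb, D, F, Ab | D, F, Ab | Eb, F, Ab, C

F (6/5/3): F, Ab, C, D.
Bb (7/5/3): Bb, D, F, Ab.
D (5/3): D, F, Ab.
Eb (6/4/2): Eb, F, Ab, C.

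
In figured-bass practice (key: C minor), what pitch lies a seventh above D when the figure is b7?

Counting 6 letter steps above D lands on C; in C minor, that letter is C.
The b7 figure lowers it a semitone, giving Cb.

Cb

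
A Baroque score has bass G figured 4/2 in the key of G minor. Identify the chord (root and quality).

The figures 4/2 indicate a seventh chord in third inversion.
In third inversion the root lies a second above the bass: a second above G in G minor is A.
The chord tones are G, A, C, Eb, giving A half-diminished seventh.

A half-diminished seventh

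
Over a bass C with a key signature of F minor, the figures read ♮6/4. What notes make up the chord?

C, F, A

A fourth above C in this key is F.
A sixth above C in this key is Ab, made natural (A) by the ♮ figure.
Together with the bass C, this spells F major in second inversion.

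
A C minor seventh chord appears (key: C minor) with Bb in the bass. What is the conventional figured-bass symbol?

4/2

Bb is the seventh of C minor seventh, so the chord is in third inversion.
A seventh chord in third inversion is figured 6/4/2, conventionally abbreviated 4/2.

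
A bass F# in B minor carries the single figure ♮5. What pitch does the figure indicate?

C

Counting 4 letter steps above F# lands on C; in B minor, that letter is C#.
The ♮5 figure makes it natural, giving C.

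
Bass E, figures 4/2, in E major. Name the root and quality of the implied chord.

The figures 4/2 indicate a seventh chord in third inversion.
In third inversion the root lies a second above the bass: a second above E in E major is F#.
The chord tones are E, F#, A, C#, giving F# minor seventh.

F# minor seventh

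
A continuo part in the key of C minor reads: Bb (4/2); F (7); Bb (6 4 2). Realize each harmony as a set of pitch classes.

Bb (6/4/2): Bb, C, Eb, G.
F (7/5/3): F, Ab, C, Eb.
Bb (6/4/2): Bb, C, Eb, G.

Bb, C, Eb, G | F, Ab, C, Eb | Bb, C, Eb, G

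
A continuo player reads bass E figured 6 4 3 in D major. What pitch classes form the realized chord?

E, G, A, C#

A third above E in this key is G.
A fourth above E in this key is A.
A sixth above E in this key is C#.
Together with the bass E, this spells A dominant seventh in second inversion.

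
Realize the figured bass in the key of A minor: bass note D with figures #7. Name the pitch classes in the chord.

The written figures #7 are shorthand for 7/5/3: the 5/3 are implied.
A third above D in this key is F.
A fifth above D in this key is A.
A seventh above D in this key is C, raised to C# by the sharp.
Together with the bass D, this spells D minor-major seventh in root position.

D, F, A, C#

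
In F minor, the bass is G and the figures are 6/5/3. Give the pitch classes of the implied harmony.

G, Bb, Db, Eb

A third above G in this key is Bb.
A fifth above G in this key is Db.
A sixth above G in this key is Eb.
Together with the bass G, this spells Eb dominant seventh in first inversion.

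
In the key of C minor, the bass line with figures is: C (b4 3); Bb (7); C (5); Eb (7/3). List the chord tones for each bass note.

C (6/b4/3): C, Eb, Fb, Ab.
Bb (7/5/3): Bb, D, F, Ab.
C (5/3): C, Eb, G.
Eb (7/5/3): Eb, G, Bb, D.

C, Eb, Fb, Ab | Bb, D, F, Ab | C, Eb, G | Eb, G, Bb, D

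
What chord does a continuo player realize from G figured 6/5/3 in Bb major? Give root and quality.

Eb major seventh

The figures 6/5/3 indicate a seventh chord in first inversion.
In first inversion the root lies a sixth above the bass: a sixth above G in Bb major is Eb.
The chord tones are G, Bb, D, Eb, giving Eb major seventh.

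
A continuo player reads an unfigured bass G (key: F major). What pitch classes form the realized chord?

An unfigured bass implies 5/3.
A third above G in this key is Bb.
A fifth above G in this key is D.
Together with the bass G, this spells G minor in root position.

G, Bb, D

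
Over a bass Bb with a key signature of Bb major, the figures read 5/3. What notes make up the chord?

A third above Bb in this key is D.
A fifth above Bb in this key is F.
Together with the bass Bb, this spells Bb major in root position.

Bb, D, F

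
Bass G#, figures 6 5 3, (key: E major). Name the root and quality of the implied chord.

The figures 6 5 3 indicate a seventh chord in first inversion.
In first inversion the root lies a sixth above the bass: a sixth above G# in E major is E.
The chord tones are G#, B, D#, E, giving E major seventh.

E major seventh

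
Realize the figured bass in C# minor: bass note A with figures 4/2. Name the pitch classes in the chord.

A, B, D#, F#

The written figures 4/2 are shorthand for 6/4/2: the 6 is implied.
A second above A in this key is B.
A fourth above A in this key is D#.
A sixth above A in this key is F#.
Together with the bass A, this spells B dominant seventh in third inversion.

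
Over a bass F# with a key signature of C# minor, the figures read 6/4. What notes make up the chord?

F#, B, D#

A fourth above F# in this key is B.
A sixth above F# in this key is D#.
Together with the bass F#, this spells B major in second inversion.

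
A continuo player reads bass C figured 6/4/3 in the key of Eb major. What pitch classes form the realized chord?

A third above C in this key is Eb.
A fourth above C in this key is F.
A sixth above C in this key is Ab.
Together with the bass C, this spells F minor seventh in second inversion.

C, Eb, F, Ab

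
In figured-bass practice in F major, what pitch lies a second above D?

Counting 1 letter step above D lands on E; in F major, that letter is E.

E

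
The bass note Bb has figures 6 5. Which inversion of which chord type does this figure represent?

seventh chord, first inversion

6 5 is shorthand for 6/5/3.
Intervals of 6/5/3 above the bass form a seventh chord; the bass is the third, so this is first inversion.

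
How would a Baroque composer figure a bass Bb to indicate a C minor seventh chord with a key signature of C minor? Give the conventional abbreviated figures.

Bb is the seventh of C minor seventh, so the chord is in third inversion.
A seventh chord in third inversion is figured 6/4/2, conventionally abbreviated 4/2.

4/2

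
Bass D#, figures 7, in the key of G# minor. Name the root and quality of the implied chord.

The figures 7 indicate a seventh chord in root position.
In root position the bass is the root, so the root is D#.
The chord tones are D#, F#, A#, C#, giving D# minor seventh.

D# minor seventh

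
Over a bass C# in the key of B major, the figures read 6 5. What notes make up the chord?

C#, E, G#, A#

The written figures 6 5 are shorthand for 6/5/3: the 3 is implied.
A third above C# in this key is E.
A fifth above C# in this key is G#.
A sixth above C# in this key is A#.
Together with the bass C#, this spells A# half-diminished seventh in first inversion.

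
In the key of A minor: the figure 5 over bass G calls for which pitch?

Counting 4 letter steps above G lands on D; in A minor, that letter is D.

D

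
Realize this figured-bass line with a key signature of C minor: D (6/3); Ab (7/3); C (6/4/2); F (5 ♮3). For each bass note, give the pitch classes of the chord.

D, F, Bb | Ab, C, Eb, G | C, D, F, Ab | F, A, C

D (6/3): D, F, Bb.
Ab (7/5/3): Ab, C, Eb, G.
C (6/4/2): C, D, F, Ab.
F (5/♮3): F, A, C.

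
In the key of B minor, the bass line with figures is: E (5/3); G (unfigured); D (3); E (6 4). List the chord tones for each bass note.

E (5/3): E, G, B.
G (5/3): G, B, D.
D (5/3): D, F#, A.
E (6/4): E, A, C#.

E, G, B | G, B, D | D, F#, A | E, A, C#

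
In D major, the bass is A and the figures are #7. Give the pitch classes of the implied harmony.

The written figures #7 are shorthand for 7/5/3: the 5/3 are implied.
A third above A in this key is C#.
A fifth above A in this key is E.
A seventh above A in this key is G, raised to G# by the sharp.
Together with the bass A, this spells A major seventh in root position.

A, C#, E, G#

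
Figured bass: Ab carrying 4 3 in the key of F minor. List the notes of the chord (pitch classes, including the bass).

Ab, C, Db, F

The written figures 4 3 are shorthand for 6/4/3: the 6 is implied.
A third above Ab in this key is C.
A fourth above Ab in this key is Db.
A sixth above Ab in this key is F.
Together with the bass Ab, this spells Db major seventh in second inversion.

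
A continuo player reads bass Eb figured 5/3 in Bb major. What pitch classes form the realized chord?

Eb, G, Bb

A third above Eb in this key is G.
A fifth above Eb in this key is Bb.
Together with the bass Eb, this spells Eb major in root position.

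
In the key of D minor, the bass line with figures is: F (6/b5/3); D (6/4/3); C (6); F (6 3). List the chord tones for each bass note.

F (6/b5/3): F, A, Cb, D.
D (6/4/3): D, F, G, Bb.
C (6/3): C, E, A.
F (6/3): F, A, D.

F, A, Cb, D | D, F, G, Bb | C, E, A | F, A, D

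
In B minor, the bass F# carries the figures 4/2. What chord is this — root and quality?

The figures 4/2 indicate a seventh chord in third inversion.
In third inversion the root lies a second above the bass: a second above F# in B minor is G.
The chord tones are F#, G, B, D, giving G major seventh.

G major seventh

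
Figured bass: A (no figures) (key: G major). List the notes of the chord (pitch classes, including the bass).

A, C, E

An unfigured bass implies 5/3.
A third above A in this key is C.
A fifth above A in this key is E.
Together with the bass A, this spells A minor in root position.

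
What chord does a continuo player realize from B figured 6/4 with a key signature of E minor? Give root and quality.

The figures 6/4 indicate a triad in second inversion.
In second inversion the root lies a fourth above the bass: a fourth above B in E minor is E.
The chord tones are B, E, G, giving E minor.

E minor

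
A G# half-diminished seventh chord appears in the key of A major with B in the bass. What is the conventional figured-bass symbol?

6/5

B is the third of G# half-diminished seventh, so the chord is in first inversion.
A seventh chord in first inversion is figured 6/5/3, conventionally abbreviated 6/5.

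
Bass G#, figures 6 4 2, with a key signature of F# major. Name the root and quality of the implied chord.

The figures 6 4 2 indicate a seventh chord in third inversion.
In third inversion the root lies a second above the bass: a second above G# in F# major is A#.
The chord tones are G#, A#, C#, E#, giving A# minor seventh.

A# minor seventh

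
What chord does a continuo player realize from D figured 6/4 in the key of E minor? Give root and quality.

G major

The figures 6/4 indicate a triad in second inversion.
In second inversion the root lies a fourth above the bass: a fourth above D in E minor is G.
The chord tones are D, G, B, giving G major.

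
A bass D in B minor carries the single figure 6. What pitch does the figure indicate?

B

Counting 5 letter steps above D lands on B; in B minor, that letter is B.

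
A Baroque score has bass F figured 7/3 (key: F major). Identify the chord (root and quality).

F major seventh

The figures 7/3 indicate a seventh chord in root position.
In root position the bass is the root, so the root is F.
The chord tones are F, A, C, E, giving F major seventh.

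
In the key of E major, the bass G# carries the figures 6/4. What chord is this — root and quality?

The figures 6/4 indicate a triad in second inversion.
In second inversion the root lies a fourth above the bass: a fourth above G# in E major is C#.
The chord tones are G#, C#, E, giving C# minor.

C# minor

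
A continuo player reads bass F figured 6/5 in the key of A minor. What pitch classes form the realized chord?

F, A, C, D

The written figures 6/5 are shorthand for 6/5/3: the 3 is implied.
A third above F in this key is A.
A fifth above F in this key is C.
A sixth above F in this key is D.
Together with the bass F, this spells D minor seventh in first inversion.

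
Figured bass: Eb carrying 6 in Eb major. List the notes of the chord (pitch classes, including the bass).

The written figures 6 are shorthand for 6/3: the 3 is implied.
A third above Eb in this key is G.
A sixth above Eb in this key is C.
Together with the bass Eb, this spells C minor in first inversion.

Eb, G, C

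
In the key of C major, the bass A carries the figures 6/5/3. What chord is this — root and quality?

F major seventh

The figures 6/5/3 indicate a seventh chord in first inversion.
In first inversion the root lies a sixth above the bass: a sixth above A in C major is F.
The chord tones are A, C, E, F, giving F major seventh.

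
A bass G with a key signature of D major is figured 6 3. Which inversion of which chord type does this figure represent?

Intervals of 6/3 above the bass form a triad; the bass is the third, so this is first inversion.

triad, first inversion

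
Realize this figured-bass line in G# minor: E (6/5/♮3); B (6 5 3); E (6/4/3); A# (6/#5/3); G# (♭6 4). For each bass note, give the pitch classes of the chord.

E, G, B, C# | B, D#, F#, G# | E, G#, A#, C# | A#, C#, E#, F# | G#, C#, Eb

E (6/5/♮3): E, G, B, C#.
B (6/5/3): B, D#, F#, G#.
E (6/4/3): E, G#, A#, C#.
A# (6/#5/3): A#, C#, E#, F#.
G# (b6/4): G#, C#, Eb.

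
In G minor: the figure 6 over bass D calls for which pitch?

Counting 5 letter steps above D lands on B; in G minor, that letter is Bb.

Bb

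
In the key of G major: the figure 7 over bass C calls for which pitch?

B

Counting 6 letter steps above C lands on B; in G major, that letter is B.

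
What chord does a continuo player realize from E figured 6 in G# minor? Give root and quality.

The figures 6 indicate a triad in first inversion.
In first inversion the root lies a sixth above the bass: a sixth above E in G# minor is C#.
The chord tones are E, G#, C#, giving C# minor.

C# minor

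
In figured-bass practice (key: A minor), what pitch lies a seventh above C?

B

Counting 6 letter steps above C lands on B; in A minor, that letter is B.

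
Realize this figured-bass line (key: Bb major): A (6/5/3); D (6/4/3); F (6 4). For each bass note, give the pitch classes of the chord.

A, C, Eb, F | D, F, G, Bb | F, Bb, D

A (6/5/3): A, C, Eb, F.
D (6/4/3): D, F, G, Bb.
F (6/4): F, Bb, D.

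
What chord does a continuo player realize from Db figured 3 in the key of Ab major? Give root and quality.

Db major

The figures 3 indicate a triad in root position.
In root position the bass is the root, so the root is Db.
The chord tones are Db, F, Ab, giving Db major.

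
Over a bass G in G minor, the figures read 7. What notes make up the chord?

G, Bb, D, F

The written figures 7 are shorthand for 7/5/3: the 5/3 are implied.
A third above G in this key is Bb.
A fifth above G in this key is D.
A seventh above G in this key is F.
Together with the bass G, this spells G minor seventh in root position.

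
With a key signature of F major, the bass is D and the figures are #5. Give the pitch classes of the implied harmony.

The written figures #5 are shorthand for 5/3: the 3 is implied.
A third above D in this key is F.
A fifth above D in this key is A, raised to A# by the sharp.

D, F, A#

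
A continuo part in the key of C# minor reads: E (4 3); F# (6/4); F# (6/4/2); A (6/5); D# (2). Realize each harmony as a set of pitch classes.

E, G#, A, C# | F#, B, D# | F#, G#, B, D# | A, C#, E, F# | D#, E, G#, B

E (6/4/3): E, G#, A, C#.
F# (6/4): F#, B, D#.
F# (6/4/2): F#, G#, B, D#.
A (6/5/3): A, C#, E, F#.
D# (6/4/2): D#, E, G#, B.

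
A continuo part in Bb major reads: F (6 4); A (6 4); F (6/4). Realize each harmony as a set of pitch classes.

F (6/4): F, Bb, D.
A (6/4): A, D, F.
F (6/4): F, Bb, D.

F, Bb, D | A, D, F | F, Bb, D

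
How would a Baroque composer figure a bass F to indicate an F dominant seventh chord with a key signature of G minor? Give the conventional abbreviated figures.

F is the root of F dominant seventh, so the chord is in root position.
A seventh chord in root position is figured 7/5/3, conventionally abbreviated 7.

7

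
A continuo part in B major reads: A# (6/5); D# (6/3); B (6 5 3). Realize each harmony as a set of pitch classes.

A# (6/5/3): A#, C#, E, F#.
D# (6/3): D#, F#, B.
B (6/5/3): B, D#, F#, G#.

A#, C#, E, F# | D#, F#, B | B, D#, F#, G#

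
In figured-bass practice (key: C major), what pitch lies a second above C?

Counting 1 letter step above C lands on D; in C major, that letter is D.

D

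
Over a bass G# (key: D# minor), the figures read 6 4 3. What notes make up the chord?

A third above G# in this key is B.
A fourth above G# in this key is C#.
A sixth above G# in this key is E#.
Together with the bass G#, this spells C# dominant seventh in second inversion.

G#, B, C#, E#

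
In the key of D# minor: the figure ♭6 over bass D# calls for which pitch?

Bb

Counting 5 letter steps above D# lands on B; in D# minor, that letter is B.
The b6 figure lowers it a semitone, giving Bb.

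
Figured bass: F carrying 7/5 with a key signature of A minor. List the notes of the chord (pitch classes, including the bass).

The written figures 7/5 are shorthand for 7/5/3: the 3 is implied.
A third above F in this key is A.
A fifth above F in this key is C.
A seventh above F in this key is E.
Together with the bass F, this spells F major seventh in root position.

F, A, C, E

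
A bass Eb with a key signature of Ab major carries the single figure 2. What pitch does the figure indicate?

F

Counting 1 letter step above Eb lands on F; in Ab major, that letter is F.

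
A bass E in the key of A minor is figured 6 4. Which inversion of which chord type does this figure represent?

triad, second inversion

Intervals of 6/4 above the bass form a triad; the bass is the fifth, so this is second inversion.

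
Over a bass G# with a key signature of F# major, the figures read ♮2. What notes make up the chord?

The written figures ♮2 are shorthand for 6/4/2: the 6/4 are implied.
A second above G# in this key is A#, made natural (A) by the ♮ figure.
A fourth above G# in this key is C#.
A sixth above G# in this key is E#.
Together with the bass G#, this spells A augmented major seventh in third inversion.

G#, A, C#, E#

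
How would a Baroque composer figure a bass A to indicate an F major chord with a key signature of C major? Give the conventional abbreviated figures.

A is the third of F major, so the chord is in first inversion.
A triad in first inversion is figured 6/3, conventionally abbreviated 6.

6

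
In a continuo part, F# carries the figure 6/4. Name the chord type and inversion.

triad, second inversion

Intervals of 6/4 above the bass form a triad; the bass is the fifth, so this is second inversion.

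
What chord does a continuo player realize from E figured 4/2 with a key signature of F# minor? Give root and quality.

The figures 4/2 indicate a seventh chord in third inversion.
In third inversion the root lies a second above the bass: a second above E in F# minor is F#.
The chord tones are E, F#, A, C#, giving F# minor seventh.

F# minor seventh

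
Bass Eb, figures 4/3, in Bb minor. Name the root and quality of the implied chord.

Ab dominant seventh

The figures 4/3 indicate a seventh chord in second inversion.
In second inversion the root lies a fourth above the bass: a fourth above Eb in Bb minor is Ab.
The chord tones are Eb, Gb, Ab, C, giving Ab dominant seventh.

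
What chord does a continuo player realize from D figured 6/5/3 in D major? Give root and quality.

B minor seventh

The figures 6/5/3 indicate a seventh chord in first inversion.
In first inversion the root lies a sixth above the bass: a sixth above D in D major is B.
The chord tones are D, F#, A, B, giving B minor seventh.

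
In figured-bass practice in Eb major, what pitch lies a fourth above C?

F

Counting 3 letter steps above C lands on F; in Eb major, that letter is F.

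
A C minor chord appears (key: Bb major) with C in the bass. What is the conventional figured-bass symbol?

no figures

C is the root of C minor, so the chord is in root position.
A triad in root position is figured 5/3, conventionally abbreviated (no figures — root-position triad).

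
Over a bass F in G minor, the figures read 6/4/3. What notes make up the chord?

F, A, Bb, D

A third above F in this key is A.
A fourth above F in this key is Bb.
A sixth above F in this key is D.
Together with the bass F, this spells Bb major seventh in second inversion.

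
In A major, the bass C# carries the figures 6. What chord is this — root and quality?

A major

The figures 6 indicate a triad in first inversion.
In first inversion the root lies a sixth above the bass: a sixth above C# in A major is A.
The chord tones are C#, E, A, giving A major.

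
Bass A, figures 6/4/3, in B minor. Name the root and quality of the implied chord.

The figures 6/4/3 indicate a seventh chord in second inversion.
In second inversion the root lies a fourth above the bass: a fourth above A in B minor is D.
The chord tones are A, C#, D, F#, giving D major seventh.

D major seventh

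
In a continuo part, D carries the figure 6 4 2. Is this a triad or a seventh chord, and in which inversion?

seventh chord, third inversion

Intervals of 6/4/2 above the bass form a seventh chord; the bass is the seventh, so this is third inversion.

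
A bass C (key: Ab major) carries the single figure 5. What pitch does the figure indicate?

G

Counting 4 letter steps above C lands on G; in Ab major, that letter is G.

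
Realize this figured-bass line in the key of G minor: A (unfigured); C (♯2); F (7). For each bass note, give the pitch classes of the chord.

A (5/3): A, C, Eb.
C (6/4/#2): C, D#, F, A.
F (7/5/3): F, A, C, Eb.

A, C, Eb | C, D#, F, A | F, A, C, Eb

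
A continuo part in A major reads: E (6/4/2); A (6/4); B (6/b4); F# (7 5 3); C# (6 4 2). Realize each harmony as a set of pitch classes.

E, F#, A, C# | A, D, F# | B, Eb, G# | F#, A, C#, E | C#, D, F#, A

E (6/4/2): E, F#, A, C#.
A (6/4): A, D, F#.
B (6/b4): B, Eb, G#.
F# (7/5/3): F#, A, C#, E.
C# (6/4/2): C#, D, F#, A.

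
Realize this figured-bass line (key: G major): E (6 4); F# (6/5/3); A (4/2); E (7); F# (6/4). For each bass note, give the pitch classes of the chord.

E (6/4): E, A, C.
F# (6/5/3): F#, A, C, D.
A (6/4/2): A, B, D, F#.
E (7/5/3): E, G, B, D.
F# (6/4): F#, B, D.

E, A, C | F#, A, C, D | A, B, D, F# | E, G, B, D | F#, B, D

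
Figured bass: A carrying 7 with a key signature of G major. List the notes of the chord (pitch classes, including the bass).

The written figures 7 are shorthand for 7/5/3: the 5/3 are implied.
A third above A in this key is C.
A fifth above A in this key is E.
A seventh above A in this key is G.
Together with the bass A, this spells A minor seventh in root position.

A, C, E, G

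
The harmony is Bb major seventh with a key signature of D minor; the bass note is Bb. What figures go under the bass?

7

Bb is the root of Bb major seventh, so the chord is in root position.
A seventh chord in root position is figured 7/5/3, conventionally abbreviated 7.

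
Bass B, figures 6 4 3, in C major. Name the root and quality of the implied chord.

The figures 6 4 3 indicate a seventh chord in second inversion.
In second inversion the root lies a fourth above the bass: a fourth above B in C major is E.
The chord tones are B, D, E, G, giving E minor seventh.

E minor seventh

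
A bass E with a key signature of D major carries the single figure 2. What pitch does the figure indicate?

Counting 1 letter step above E lands on F; in D major, that letter is F#.

F#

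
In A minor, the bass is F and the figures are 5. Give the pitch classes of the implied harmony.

The written figures 5 are shorthand for 5/3: the 3 is implied.
A third above F in this key is A.
A fifth above F in this key is C.
Together with the bass F, this spells F major in root position.

F, A, C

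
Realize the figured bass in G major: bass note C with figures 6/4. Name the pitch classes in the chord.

A fourth above C in this key is F#.
A sixth above C in this key is A.
Together with the bass C, this spells F# diminished in second inversion.

C, F#, A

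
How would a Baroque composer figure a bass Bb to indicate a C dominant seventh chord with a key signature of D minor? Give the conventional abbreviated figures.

4/2

Bb is the seventh of C dominant seventh, so the chord is in third inversion.
A seventh chord in third inversion is figured 6/4/2, conventionally abbreviated 4/2.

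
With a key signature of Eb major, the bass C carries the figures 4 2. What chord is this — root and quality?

The figures 4 2 indicate a seventh chord in third inversion.
In third inversion the root lies a second above the bass: a second above C in Eb major is D.
The chord tones are C, D, F, Ab, giving D half-diminished seventh.

D half-diminished seventh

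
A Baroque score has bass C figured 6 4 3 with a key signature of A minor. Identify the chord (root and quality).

The figures 6 4 3 indicate a seventh chord in second inversion.
In second inversion the root lies a fourth above the bass: a fourth above C in A minor is F.
The chord tones are C, E, F, A, giving F major seventh.

F major seventh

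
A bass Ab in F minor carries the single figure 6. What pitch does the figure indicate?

Counting 5 letter steps above Ab lands on F; in F minor, that letter is F.

F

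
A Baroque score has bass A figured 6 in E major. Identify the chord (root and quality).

The figures 6 indicate a triad in first inversion.
In first inversion the root lies a sixth above the bass: a sixth above A in E major is F#.
The chord tones are A, C#, F#, giving F# minor.

F# minor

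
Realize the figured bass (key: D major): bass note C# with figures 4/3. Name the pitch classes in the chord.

The written figures 4/3 are shorthand for 6/4/3: the 6 is implied.
A third above C# in this key is E.
A fourth above C# in this key is F#.
A sixth above C# in this key is A.
Together with the bass C#, this spells F# minor seventh in second inversion.

C#, E, F#, A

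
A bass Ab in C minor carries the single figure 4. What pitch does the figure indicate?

Counting 3 letter steps above Ab lands on D; in C minor, that letter is D.

D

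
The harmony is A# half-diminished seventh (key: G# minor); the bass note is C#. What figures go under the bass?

C# is the third of A# half-diminished seventh, so the chord is in first inversion.
A seventh chord in first inversion is figured 6/5/3, conventionally abbreviated 6/5.

6/5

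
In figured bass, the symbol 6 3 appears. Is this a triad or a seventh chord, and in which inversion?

Intervals of 6/3 above the bass form a triad; the bass is the third, so this is first inversion.

triad, first inversion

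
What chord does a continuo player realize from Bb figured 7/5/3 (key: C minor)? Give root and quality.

Bb dominant seventh

The figures 7/5/3 indicate a seventh chord in root position.
In root position the bass is the root, so the root is Bb.
The chord tones are Bb, D, F, Ab, giving Bb dominant seventh.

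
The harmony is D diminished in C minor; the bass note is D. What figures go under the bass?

D is the root of D diminished, so the chord is in root position.
A triad in root position is figured 5/3, conventionally abbreviated (no figures — root-position triad).

no figures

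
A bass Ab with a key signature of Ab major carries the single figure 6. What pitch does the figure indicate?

F

Counting 5 letter steps above Ab lands on F; in Ab major, that letter is F.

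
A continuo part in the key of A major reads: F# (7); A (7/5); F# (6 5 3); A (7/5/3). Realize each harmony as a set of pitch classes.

F#, A, C#, E | A, C#, E, G# | F#, A, C#, D | A, C#, E, G#

F# (7/5/3): F#, A, C#, E.
A (7/5/3): A, C#, E, G#.
F# (6/5/3): F#, A, C#, D.
A (7/5/3): A, C#, E, G#.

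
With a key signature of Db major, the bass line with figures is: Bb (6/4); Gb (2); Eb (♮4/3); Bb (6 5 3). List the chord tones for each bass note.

Bb, Eb, Gb | Gb, Ab, C, Eb | Eb, Gb, A, C | Bb, Db, F, Gb

Bb (6/4): Bb, Eb, Gb.
Gb (6/4/2): Gb, Ab, C, Eb.
Eb (6/♮4/3): Eb, Gb, A, C.
Bb (6/5/3): Bb, Db, F, Gb.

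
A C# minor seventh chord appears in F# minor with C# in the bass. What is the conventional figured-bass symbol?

7

C# is the root of C# minor seventh, so the chord is in root position.
A seventh chord in root position is figured 7/5/3, conventionally abbreviated 7.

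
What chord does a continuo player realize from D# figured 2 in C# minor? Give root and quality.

E major seventh

The figures 2 indicate a seventh chord in third inversion.
In third inversion the root lies a second above the bass: a second above D# in C# minor is E.
The chord tones are D#, E, G#, B, giving E major seventh.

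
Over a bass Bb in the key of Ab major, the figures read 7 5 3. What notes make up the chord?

Bb, Db, F, Ab

A third above Bb in this key is Db.
A fifth above Bb in this key is F.
A seventh above Bb in this key is Ab.
Together with the bass Bb, this spells Bb minor seventh in root position.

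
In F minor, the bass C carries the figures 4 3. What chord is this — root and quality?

The figures 4 3 indicate a seventh chord in second inversion.
In second inversion the root lies a fourth above the bass: a fourth above C in F minor is F.
The chord tones are C, Eb, F, Ab, giving F minor seventh.

F minor seventh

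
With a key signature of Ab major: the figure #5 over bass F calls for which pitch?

Counting 4 letter steps above F lands on C; in Ab major, that letter is C.
The #5 figure raises it a semitone, giving C#.

C#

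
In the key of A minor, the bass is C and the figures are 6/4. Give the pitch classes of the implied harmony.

A fourth above C in this key is F.
A sixth above C in this key is A.
Together with the bass C, this spells F major in second inversion.

C, F, A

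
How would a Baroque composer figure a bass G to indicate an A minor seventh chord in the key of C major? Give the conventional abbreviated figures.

4/2

G is the seventh of A minor seventh, so the chord is in third inversion.
A seventh chord in third inversion is figured 6/4/2, conventionally abbreviated 4/2.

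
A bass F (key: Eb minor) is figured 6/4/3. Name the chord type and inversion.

Intervals of 6/4/3 above the bass form a seventh chord; the bass is the fifth, so this is second inversion.

seventh chord, second inversion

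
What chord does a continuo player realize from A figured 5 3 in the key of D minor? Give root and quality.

A minor

The figures 5 3 indicate a triad in root position.
In root position the bass is the root, so the root is A.
The chord tones are A, C, E, giving A minor.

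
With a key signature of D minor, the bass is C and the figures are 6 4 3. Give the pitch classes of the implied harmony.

C, E, F, A

A third above C in this key is E.
A fourth above C in this key is F.
A sixth above C in this key is A.
Together with the bass C, this spells F major seventh in second inversion.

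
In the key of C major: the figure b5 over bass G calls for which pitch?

Db

Counting 4 letter steps above G lands on D; in C major, that letter is D.
The b5 figure lowers it a semitone, giving Db.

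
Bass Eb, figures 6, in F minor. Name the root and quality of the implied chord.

The figures 6 indicate a triad in first inversion.
In first inversion the root lies a sixth above the bass: a sixth above Eb in F minor is C.
The chord tones are Eb, G, C, giving C minor.

C minor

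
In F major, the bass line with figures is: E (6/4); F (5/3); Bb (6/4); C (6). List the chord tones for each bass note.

E, A, C | F, A, C | Bb, E, G | C, E, A

E (6/4): E, A, C.
F (5/3): F, A, C.
Bb (6/4): Bb, E, G.
C (6/3): C, E, A.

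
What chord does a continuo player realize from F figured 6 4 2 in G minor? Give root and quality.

G minor seventh

The figures 6 4 2 indicate a seventh chord in third inversion.
In third inversion the root lies a second above the bass: a second above F in G minor is G.
The chord tones are F, G, Bb, D, giving G minor seventh.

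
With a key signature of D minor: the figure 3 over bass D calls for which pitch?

F

Counting 2 letter steps above D lands on F; in D minor, that letter is F.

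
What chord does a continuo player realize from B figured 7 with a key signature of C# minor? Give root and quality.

The figures 7 indicate a seventh chord in root position.
In root position the bass is the root, so the root is B.
The chord tones are B, D#, F#, A, giving B dominant seventh.

B dominant seventh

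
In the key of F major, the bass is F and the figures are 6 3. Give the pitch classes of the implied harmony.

F, A, D

A third above F in this key is A.
A sixth above F in this key is D.
Together with the bass F, this spells D minor in first inversion.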